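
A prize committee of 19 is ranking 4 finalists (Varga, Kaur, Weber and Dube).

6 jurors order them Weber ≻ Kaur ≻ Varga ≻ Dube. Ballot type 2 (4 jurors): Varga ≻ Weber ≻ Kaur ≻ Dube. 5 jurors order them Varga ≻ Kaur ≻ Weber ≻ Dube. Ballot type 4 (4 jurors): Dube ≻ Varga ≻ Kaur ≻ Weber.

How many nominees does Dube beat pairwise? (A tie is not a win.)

0

Dube against each rival (19 jurors):
Dube vs Varga: Varga wins 15–4.
Dube vs Kaur: Kaur, 15–4.
Dube–Weber: Weber 15–4.
Dube beats no one; loses to Varga, Kaur, Weber — 0 pairwise wins.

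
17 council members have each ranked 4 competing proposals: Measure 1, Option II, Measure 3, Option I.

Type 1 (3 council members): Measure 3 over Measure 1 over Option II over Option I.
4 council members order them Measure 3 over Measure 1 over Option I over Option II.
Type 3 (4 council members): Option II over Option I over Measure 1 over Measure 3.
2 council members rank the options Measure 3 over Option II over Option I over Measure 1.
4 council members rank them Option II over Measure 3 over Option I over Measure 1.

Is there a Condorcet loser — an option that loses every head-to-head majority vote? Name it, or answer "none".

Head-to-head results (17 council members):
Measure 1 vs Option II: 3+4 = 7 for Measure 1, 10 for Option II — Option II by 10–7.
Measure 1 vs Measure 3: Measure 3, 13–4.
Measure 1 vs Option I: Option I, 10–7.
Option II vs Measure 3: Measure 3 wins 9–8.
Option II vs Option I: 3+4+2+4 = 13 for Option II, 4 for Option I — Option II by 13–4.
Measure 3 vs Option I: Measure 3 is ranked higher on 3+4+2+4 = 13 ballots, Option I on 4. Measure 3 wins 13–4.
Only Measure 1 has no wins; Measure 1 is the Condorcet loser.

Measure 1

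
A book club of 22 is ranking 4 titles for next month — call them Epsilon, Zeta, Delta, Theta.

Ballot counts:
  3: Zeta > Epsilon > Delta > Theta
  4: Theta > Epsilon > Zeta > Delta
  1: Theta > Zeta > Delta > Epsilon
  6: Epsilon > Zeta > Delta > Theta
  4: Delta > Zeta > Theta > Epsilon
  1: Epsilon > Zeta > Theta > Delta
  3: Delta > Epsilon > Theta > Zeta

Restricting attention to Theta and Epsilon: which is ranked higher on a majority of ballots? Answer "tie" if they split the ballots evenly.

Ballots ranking Theta above Epsilon: 4 + 1 + 4 = 9.
Ballots ranking Epsilon above Theta: 22 − 9 = 13.
Epsilon wins the head-to-head 13–9.

Epsilon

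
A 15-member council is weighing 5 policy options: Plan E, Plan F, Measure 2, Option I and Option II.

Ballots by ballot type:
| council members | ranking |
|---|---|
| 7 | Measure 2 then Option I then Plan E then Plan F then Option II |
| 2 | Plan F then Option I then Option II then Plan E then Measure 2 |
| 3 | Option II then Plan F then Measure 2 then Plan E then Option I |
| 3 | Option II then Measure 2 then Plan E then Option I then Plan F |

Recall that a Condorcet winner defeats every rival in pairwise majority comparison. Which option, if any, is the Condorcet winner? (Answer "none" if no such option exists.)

none

Pairwise majorities:
Plan E vs Plan F: 10 to 5, Plan E.
Plan E vs Measure 2: Measure 2, 13–2.
Plan E vs Option I: Option I wins 9–6.
Plan E vs Option II: Option II, 8–7.
Plan F vs Measure 2: 2+3 = 5 for Plan F, 10 for Measure 2 — Measure 2 by 10–5.
Plan F vs Option I: Option I, 10–5.
Plan F–Option II: Plan F 9–6.
Measure 2 vs Option I: Measure 2, 13–2.
Measure 2–Option II: Option II 8–7.
Option I–Option II: Option I 9–6.
Each option drops at least one matchup (Plan E loses to Measure 2; Plan F loses to Plan E; Measure 2 loses to Option II; Option I loses to Measure 2; Option II loses to Plan F); the cycle Plan E beats Plan F beats Option II beats Plan E rules out a Condorcet winner.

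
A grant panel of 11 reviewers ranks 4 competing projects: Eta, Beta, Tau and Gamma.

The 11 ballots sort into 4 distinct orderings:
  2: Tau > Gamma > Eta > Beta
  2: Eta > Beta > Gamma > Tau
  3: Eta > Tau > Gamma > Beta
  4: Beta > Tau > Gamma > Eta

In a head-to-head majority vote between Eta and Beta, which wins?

Ballots ranking Eta above Beta: 2 + 2 + 3 = 7.
Ballots ranking Beta above Eta: 11 − 7 = 4.
Eta wins the head-to-head 7–4.

Eta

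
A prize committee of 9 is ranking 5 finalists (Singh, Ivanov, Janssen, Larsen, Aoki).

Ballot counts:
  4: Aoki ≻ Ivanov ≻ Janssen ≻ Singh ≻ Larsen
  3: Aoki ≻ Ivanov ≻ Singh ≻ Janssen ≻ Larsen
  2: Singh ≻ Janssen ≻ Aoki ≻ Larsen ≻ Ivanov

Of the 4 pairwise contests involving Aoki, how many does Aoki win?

Aoki against each rival (9 jurors):
Aoki vs Singh: Aoki is ranked higher on 4+3 = 7 ballots, Singh on 2. Aoki wins 7–2.
Aoki vs Ivanov: Aoki, 9–0.
Aoki vs Janssen: Aoki is ranked higher on 4+3 = 7 ballots, Janssen on 2. Aoki wins 7–2.
Aoki vs Larsen: 9 to 0, Aoki.
Aoki beats Singh, Ivanov, Janssen, Larsen — 4 pairwise wins.

4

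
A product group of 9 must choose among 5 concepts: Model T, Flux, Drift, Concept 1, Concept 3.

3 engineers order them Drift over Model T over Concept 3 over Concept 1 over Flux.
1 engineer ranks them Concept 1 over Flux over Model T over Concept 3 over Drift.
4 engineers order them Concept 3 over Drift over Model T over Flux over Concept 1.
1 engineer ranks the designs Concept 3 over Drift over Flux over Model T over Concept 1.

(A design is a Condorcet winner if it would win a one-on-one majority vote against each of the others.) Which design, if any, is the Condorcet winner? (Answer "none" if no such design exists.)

Concept 3

Check each pair by majority over 9 ballots:
Model T vs Flux: 7 to 2, Model T.
Model T vs Drift: 1 to 8, Drift.
Model T vs Concept 1: Model T is ranked higher on 3+4+1 = 8 ballots, Concept 1 on 1. Model T wins 8–1.
Model T vs Concept 3: Model T preferred on 3+1 = 4 ballots; Concept 3 wins 5–4.
Flux vs Drift: Flux preferred on 1 ballot; Drift wins 8–1.
Flux vs Concept 1: 5 to 4, Flux.
Flux vs Concept 3: 1 for Flux, 8 for Concept 3 — Concept 3 by 8–1.
Drift vs Concept 1: 3+4+1 = 8 for Drift, 1 for Concept 1 — Drift by 8–1.
Drift vs Concept 3: 3 for Drift, 6 for Concept 3 — Concept 3 by 6–3.
Concept 1 vs Concept 3: 1 for Concept 1, 8 for Concept 3 — Concept 3 by 8–1.
Concept 3 beats each of Model T, Flux, Drift, Concept 1 — Concept 3 is the Condorcet winner.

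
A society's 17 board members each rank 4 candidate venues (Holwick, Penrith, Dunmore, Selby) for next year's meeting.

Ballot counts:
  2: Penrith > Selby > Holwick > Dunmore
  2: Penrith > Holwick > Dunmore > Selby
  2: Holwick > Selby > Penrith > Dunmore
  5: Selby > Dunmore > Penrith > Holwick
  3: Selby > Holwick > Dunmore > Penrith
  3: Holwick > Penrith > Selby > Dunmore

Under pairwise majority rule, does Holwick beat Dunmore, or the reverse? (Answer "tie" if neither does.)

Ballots ranking Holwick above Dunmore: 2 + 2 + 2 + 3 + 3 = 12.
Ballots ranking Dunmore above Holwick: 17 − 12 = 5.
Holwick wins the head-to-head 12–5.

Holwick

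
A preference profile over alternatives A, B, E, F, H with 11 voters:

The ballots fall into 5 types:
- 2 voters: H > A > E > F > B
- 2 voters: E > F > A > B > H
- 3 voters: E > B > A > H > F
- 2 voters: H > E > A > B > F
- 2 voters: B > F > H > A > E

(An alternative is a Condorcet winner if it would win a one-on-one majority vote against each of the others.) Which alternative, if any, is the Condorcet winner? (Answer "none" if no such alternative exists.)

Check each pair by majority over 11 ballots:
A vs B: A wins 6–5.
A vs E: E, 7–4.
A–F: A 7–4.
A vs H: H wins 6–5.
B vs E: E, 9–2.
B–F: B 7–4.
B–H: B 7–4.
E vs F: E wins 9–2.
E vs H: H wins 6–5.
F–H: H 7–4.
Every alternative loses at least once (A loses to E; B loses to A; E loses to H; F loses to A; H loses to B). The majority relation contains the cycle A > B > H > A, so there is no Condorcet winner.

none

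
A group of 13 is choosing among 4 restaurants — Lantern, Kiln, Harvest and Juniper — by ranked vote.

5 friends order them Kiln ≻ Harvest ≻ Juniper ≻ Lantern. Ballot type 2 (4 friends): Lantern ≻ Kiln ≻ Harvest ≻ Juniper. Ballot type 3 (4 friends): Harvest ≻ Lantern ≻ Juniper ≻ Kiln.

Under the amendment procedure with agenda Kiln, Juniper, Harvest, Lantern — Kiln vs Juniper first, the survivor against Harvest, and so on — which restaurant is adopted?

Round 1: Kiln vs Juniper — 9–4, Kiln advances.
Round 2: Kiln vs Harvest — 9–4, Kiln advances.
Round 3: Kiln vs Lantern — 5–8, Lantern advances.
The agenda winner is Lantern.

Lantern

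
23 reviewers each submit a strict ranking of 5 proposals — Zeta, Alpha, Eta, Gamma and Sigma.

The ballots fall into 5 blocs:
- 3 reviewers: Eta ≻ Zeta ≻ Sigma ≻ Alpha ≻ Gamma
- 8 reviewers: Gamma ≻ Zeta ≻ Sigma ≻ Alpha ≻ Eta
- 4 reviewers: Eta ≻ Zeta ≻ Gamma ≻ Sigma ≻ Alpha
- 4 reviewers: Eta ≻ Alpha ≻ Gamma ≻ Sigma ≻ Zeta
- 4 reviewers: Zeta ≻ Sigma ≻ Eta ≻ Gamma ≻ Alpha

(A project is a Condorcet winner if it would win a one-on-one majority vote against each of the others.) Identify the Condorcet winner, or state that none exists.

none

Pairwise majorities:
Zeta vs Alpha: 19 to 4, Zeta.
Zeta vs Eta: Zeta is ranked higher on 8+4 = 12 ballots, Eta on 11. Zeta wins 12–11.
Zeta–Gamma: Gamma 12–11.
Zeta vs Sigma: Zeta wins 19–4.
Alpha vs Eta: 8 for Alpha, 15 for Eta — Eta by 15–8.
Alpha vs Gamma: 3+4 = 7 for Alpha, 16 for Gamma — Gamma by 16–7.
Alpha vs Sigma: Sigma wins 19–4.
Eta–Gamma: Eta 15–8.
Eta vs Sigma: Sigma wins 12–11.
Gamma vs Sigma: Gamma, 16–7.
Each project drops at least one matchup (Zeta loses to Gamma; Alpha loses to Zeta; Eta loses to Zeta; Gamma loses to Eta; Sigma loses to Zeta); the cycle Zeta > Eta > Gamma > Zeta rules out a Condorcet winner.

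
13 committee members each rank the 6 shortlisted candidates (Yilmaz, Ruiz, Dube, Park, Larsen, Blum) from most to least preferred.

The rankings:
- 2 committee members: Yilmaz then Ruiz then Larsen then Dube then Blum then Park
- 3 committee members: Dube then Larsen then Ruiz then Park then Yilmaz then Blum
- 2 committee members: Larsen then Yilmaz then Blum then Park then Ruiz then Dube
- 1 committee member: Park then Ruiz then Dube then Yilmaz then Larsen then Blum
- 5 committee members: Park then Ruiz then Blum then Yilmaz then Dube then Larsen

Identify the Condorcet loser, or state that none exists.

none

Head-to-head results (13 committee members):
Yilmaz vs Ruiz: Ruiz wins 9–4.
Yilmaz–Dube: Yilmaz 9–4.
Yilmaz vs Park: 2+2 = 4 for Yilmaz, 9 for Park — Park by 9–4.
Yilmaz vs Larsen: Yilmaz wins 8–5.
Yilmaz vs Blum: Yilmaz wins 8–5.
Ruiz vs Dube: Ruiz, 10–3.
Ruiz vs Park: Ruiz is ranked higher on 2+3 = 5 ballots, Park on 8. Park wins 8–5.
Ruiz vs Larsen: Ruiz preferred on 2+1+5 = 8 ballots; Ruiz wins 8–5.
Ruiz–Blum: Ruiz 11–2.
Dube vs Park: 5 to 8, Park.
Dube vs Larsen: Dube wins 9–4.
Dube vs Blum: 2+3+1 = 6 for Dube, 7 for Blum — Blum by 7–6.
Park–Larsen: Larsen 7–6.
Park vs Blum: Park, 9–4.
Larsen–Blum: Larsen 8–5.
Every candidate wins at least one matchup (Yilmaz beats Dube; Ruiz beats Yilmaz; Dube beats Larsen; Park beats Yilmaz; Larsen beats Park; Blum beats Dube), so there is no Condorcet loser.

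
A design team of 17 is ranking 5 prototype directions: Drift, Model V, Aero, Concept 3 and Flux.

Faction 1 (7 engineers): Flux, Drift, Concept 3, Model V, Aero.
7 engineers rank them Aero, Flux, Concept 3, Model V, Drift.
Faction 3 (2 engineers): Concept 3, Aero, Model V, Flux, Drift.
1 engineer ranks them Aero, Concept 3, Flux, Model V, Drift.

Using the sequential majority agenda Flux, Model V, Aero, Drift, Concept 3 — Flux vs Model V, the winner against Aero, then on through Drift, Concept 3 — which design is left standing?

Round 1: Flux vs Model V — 15–2, Flux advances.
Round 2: Flux vs Aero — 7–10, Aero advances.
Round 3: Aero vs Drift — 10–7, Aero advances.
Round 4: Aero vs Concept 3 — 8–9, Concept 3 advances.
The agenda winner is Concept 3.

Concept 3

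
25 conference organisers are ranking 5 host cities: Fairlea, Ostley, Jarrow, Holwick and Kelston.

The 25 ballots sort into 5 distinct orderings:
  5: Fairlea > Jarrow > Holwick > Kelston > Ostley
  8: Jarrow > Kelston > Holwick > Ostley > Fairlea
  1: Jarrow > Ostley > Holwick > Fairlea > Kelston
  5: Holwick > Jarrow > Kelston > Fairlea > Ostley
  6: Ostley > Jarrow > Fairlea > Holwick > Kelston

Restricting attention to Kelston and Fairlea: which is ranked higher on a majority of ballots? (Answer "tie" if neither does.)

Kelston

Ballots ranking Kelston above Fairlea: 8 + 5 = 13.
Ballots ranking Fairlea above Kelston: 25 − 13 = 12.
Kelston wins the head-to-head 13–12.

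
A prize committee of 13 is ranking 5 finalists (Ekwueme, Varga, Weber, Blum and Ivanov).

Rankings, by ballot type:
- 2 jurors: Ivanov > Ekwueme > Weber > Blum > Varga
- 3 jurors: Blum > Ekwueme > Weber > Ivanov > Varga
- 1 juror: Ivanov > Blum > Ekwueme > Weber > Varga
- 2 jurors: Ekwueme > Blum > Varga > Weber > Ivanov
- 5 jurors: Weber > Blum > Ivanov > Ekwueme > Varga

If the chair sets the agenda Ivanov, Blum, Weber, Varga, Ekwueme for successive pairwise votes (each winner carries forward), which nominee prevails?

Round 1: Ivanov vs Blum — 3–10, Blum advances.
Round 2: Blum vs Weber — 6–7, Weber advances.
Round 3: Weber vs Varga — 11–2, Weber advances.
Round 4: Weber vs Ekwueme — 5–8, Ekwueme advances.
Ekwueme survives the agenda.

Ekwueme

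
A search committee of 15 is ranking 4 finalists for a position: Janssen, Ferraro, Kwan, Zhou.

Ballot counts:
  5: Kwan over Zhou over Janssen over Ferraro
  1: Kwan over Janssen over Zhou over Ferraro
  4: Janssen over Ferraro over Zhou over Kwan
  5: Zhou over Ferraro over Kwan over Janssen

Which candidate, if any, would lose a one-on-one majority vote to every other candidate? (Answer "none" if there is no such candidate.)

Pairwise majorities:
Janssen vs Ferraro: Janssen preferred on 5+1+4 = 10 ballots; Janssen wins 10–5.
Janssen vs Kwan: Janssen is ranked higher on 4 ballots, Kwan on 11. Kwan wins 11–4.
Janssen vs Zhou: Zhou, 10–5.
Ferraro–Kwan: Ferraro 9–6.
Ferraro vs Zhou: Zhou, 11–4.
Kwan–Zhou: Zhou 9–6.
Each candidate has at least one pairwise win (Janssen beats Ferraro; Ferraro beats Kwan; Kwan beats Janssen; Zhou beats Janssen) — no Condorcet loser.

none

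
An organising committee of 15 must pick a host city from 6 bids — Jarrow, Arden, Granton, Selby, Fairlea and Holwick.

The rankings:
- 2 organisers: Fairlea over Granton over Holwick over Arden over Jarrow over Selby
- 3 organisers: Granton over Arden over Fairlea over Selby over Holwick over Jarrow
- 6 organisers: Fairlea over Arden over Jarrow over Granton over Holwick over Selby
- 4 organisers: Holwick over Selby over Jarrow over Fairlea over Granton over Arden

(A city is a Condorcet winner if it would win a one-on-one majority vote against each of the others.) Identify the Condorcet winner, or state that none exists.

Head-to-head results (15 organisers):
Jarrow vs Arden: Jarrow preferred on 4 ballots; Arden wins 11–4.
Jarrow vs Granton: Jarrow preferred on 6+4 = 10 ballots; Jarrow wins 10–5.
Jarrow vs Selby: 2+6 = 8 for Jarrow, 7 for Selby — Jarrow by 8–7.
Jarrow vs Fairlea: 4 to 11, Fairlea.
Jarrow vs Holwick: Jarrow preferred on 6 ballots; Holwick wins 9–6.
Arden vs Granton: Arden preferred on 6 ballots; Granton wins 9–6.
Arden vs Selby: 2+3+6 = 11 for Arden, 4 for Selby — Arden by 11–4.
Arden vs Fairlea: Arden is ranked higher on 3 ballots, Fairlea on 12. Fairlea wins 12–3.
Arden vs Holwick: 9 to 6, Arden.
Granton vs Selby: Granton preferred on 2+3+6 = 11 ballots; Granton wins 11–4.
Granton vs Fairlea: 3 for Granton, 12 for Fairlea — Fairlea by 12–3.
Granton vs Holwick: Granton preferred on 2+3+6 = 11 ballots; Granton wins 11–4.
Selby vs Fairlea: Selby preferred on 4 ballots; Fairlea wins 11–4.
Selby vs Holwick: 3 for Selby, 12 for Holwick — Holwick by 12–3.
Fairlea vs Holwick: Fairlea preferred on 2+3+6 = 11 ballots; Fairlea wins 11–4.
Fairlea wins every pairwise contest, so Fairlea is the Condorcet winner.

Fairlea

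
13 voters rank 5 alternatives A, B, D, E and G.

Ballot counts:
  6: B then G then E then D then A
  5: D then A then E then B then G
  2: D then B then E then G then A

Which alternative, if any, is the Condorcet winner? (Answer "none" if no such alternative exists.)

Pairwise majorities:
A vs B: B wins 8–5.
A vs D: D wins 13–0.
A–E: E 8–5.
A vs G: G wins 8–5.
B vs D: D wins 7–6.
B–E: B 8–5.
B vs G: B, 13–0.
D–E: D 7–6.
D vs G: D, 7–6.
E–G: E 7–6.
D beats each of A, B, E, G — D is the Condorcet winner.

D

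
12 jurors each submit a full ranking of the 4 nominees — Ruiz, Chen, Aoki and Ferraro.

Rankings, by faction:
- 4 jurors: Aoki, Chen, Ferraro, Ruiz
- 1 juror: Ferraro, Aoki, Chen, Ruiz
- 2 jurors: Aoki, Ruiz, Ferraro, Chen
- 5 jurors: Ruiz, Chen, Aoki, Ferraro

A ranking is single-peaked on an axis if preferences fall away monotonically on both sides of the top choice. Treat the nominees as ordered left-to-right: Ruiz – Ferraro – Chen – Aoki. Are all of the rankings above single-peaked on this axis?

no

Axis positions: Ruiz=1, Ferraro=2, Chen=3, Aoki=4.
Faction 1 (peak Aoki at position 4): ranking walks positions 4-3-2-1, expanding outward from the peak — single-peaked.
Faction 2: ranking walks positions 2-4-3-1; Aoki is ranked above Chen even though Chen lies between Aoki and the peak Ferraro on the axis — preferences dip and rise again. Not single-peaked.
Faction 3: ranking walks positions 4-1-2-3; Ruiz is ranked above Chen even though Chen lies between Ruiz and the peak Aoki on the axis — preferences dip and rise again. Not single-peaked.
Faction 4: ranking walks positions 1-3-4-2; Chen is ranked above Ferraro even though Ferraro lies between Chen and the peak Ruiz on the axis — preferences dip and rise again. Not single-peaked.
Faction 2 violates single-peakedness, so the profile is not single-peaked on this axis.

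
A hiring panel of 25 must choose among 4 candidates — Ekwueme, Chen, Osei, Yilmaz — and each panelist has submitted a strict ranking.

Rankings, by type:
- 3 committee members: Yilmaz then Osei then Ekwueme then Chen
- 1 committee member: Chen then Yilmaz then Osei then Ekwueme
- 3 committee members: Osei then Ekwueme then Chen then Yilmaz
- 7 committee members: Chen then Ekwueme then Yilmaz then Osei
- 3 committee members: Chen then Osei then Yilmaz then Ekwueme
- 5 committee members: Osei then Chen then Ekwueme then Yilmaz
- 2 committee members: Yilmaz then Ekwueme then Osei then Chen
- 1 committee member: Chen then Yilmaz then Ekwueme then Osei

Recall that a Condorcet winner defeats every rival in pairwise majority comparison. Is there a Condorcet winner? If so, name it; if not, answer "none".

Pairwise majorities:
Ekwueme vs Chen: Ekwueme is ranked higher on 3+3+2 = 8 ballots, Chen on 17. Chen wins 17–8.
Ekwueme vs Osei: 10 to 15, Osei.
Ekwueme vs Yilmaz: 3+7+5 = 15 for Ekwueme, 10 for Yilmaz — Ekwueme by 15–10.
Chen vs Osei: Chen preferred on 1+7+3+1 = 12 ballots; Osei wins 13–12.
Chen vs Yilmaz: 20 to 5, Chen.
Osei vs Yilmaz: 11 to 14, Yilmaz.
Each candidate drops at least one matchup (Ekwueme loses to Chen; Chen loses to Osei; Osei loses to Yilmaz; Yilmaz loses to Ekwueme); the cycle Ekwueme → Yilmaz → Osei → Ekwueme rules out a Condorcet winner.

none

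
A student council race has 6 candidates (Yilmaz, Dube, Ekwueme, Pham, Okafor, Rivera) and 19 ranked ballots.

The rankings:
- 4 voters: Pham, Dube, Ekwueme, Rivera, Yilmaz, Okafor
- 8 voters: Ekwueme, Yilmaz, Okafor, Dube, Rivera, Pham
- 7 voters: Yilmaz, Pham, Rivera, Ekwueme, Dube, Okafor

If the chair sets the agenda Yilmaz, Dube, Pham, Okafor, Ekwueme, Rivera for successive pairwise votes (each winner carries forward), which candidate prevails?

Ekwueme

Round 1: Yilmaz vs Dube — 15–4, Yilmaz advances.
Round 2: Yilmaz vs Pham — 15–4, Yilmaz advances.
Round 3: Yilmaz vs Okafor — 19–0, Yilmaz advances.
Round 4: Yilmaz vs Ekwueme — 7–12, Ekwueme advances.
Round 5: Ekwueme vs Rivera — 12–7, Ekwueme advances.
Ekwueme survives the agenda.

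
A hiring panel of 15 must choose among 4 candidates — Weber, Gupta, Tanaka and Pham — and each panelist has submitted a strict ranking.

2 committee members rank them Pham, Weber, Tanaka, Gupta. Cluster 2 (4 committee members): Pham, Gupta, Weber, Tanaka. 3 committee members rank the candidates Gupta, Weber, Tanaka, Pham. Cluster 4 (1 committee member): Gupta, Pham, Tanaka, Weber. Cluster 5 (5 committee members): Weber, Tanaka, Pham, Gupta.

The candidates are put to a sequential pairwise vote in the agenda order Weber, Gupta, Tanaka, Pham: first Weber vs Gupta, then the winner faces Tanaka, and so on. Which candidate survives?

Round 1: Weber vs Gupta — 7–8, Gupta advances.
Round 2: Gupta vs Tanaka — 8–7, Gupta advances.
Round 3: Gupta vs Pham — 4–11, Pham advances.
The agenda winner is Pham.

Pham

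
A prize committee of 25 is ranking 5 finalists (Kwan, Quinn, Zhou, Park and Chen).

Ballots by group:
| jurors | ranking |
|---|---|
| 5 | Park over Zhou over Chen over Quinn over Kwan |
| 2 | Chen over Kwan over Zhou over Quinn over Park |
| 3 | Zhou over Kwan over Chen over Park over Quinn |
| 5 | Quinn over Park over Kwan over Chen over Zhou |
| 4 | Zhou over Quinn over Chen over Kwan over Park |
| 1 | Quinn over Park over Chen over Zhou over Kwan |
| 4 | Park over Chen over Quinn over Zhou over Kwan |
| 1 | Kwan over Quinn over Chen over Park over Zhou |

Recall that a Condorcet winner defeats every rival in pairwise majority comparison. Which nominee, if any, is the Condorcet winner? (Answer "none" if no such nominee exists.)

none

Head-to-head results (25 jurors):
Kwan vs Quinn: Quinn wins 19–6.
Kwan vs Zhou: Zhou, 17–8.
Kwan–Park: Park 15–10.
Kwan vs Chen: Chen, 16–9.
Quinn vs Zhou: Zhou wins 14–11.
Quinn vs Park: Quinn wins 13–12.
Quinn vs Chen: Chen wins 14–11.
Zhou vs Park: Park, 16–9.
Zhou vs Chen: Chen wins 13–12.
Park–Chen: Park 15–10.
Every nominee loses at least once (Kwan loses to Quinn; Quinn loses to Zhou; Zhou loses to Park; Park loses to Quinn; Chen loses to Park). The majority relation contains the cycle Quinn > Park > Zhou > Quinn, so there is no Condorcet winner.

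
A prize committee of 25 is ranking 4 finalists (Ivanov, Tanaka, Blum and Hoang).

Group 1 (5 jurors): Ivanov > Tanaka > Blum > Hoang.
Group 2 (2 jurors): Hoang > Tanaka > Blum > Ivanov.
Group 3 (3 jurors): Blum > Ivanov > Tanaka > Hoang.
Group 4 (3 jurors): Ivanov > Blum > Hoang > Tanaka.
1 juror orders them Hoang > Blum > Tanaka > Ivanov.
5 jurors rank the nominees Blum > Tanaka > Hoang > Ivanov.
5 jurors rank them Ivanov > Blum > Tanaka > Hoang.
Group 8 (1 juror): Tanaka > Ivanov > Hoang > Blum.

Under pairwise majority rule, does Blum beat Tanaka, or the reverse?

Blum

Ballots ranking Blum above Tanaka: 3 + 3 + 1 + 5 + 5 = 17.
Ballots ranking Tanaka above Blum: 25 − 17 = 8.
Blum wins the head-to-head 17–8.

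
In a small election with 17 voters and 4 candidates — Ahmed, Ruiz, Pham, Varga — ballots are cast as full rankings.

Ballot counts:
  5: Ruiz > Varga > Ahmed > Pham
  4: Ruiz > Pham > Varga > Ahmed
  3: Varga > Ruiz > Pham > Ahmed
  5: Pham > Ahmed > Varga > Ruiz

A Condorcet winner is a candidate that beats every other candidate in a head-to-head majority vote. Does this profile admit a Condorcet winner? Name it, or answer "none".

Check each pair by majority over 17 ballots:
Ahmed vs Ruiz: Ruiz wins 12–5.
Ahmed vs Pham: Pham, 12–5.
Ahmed vs Varga: Varga wins 12–5.
Ruiz vs Pham: Ruiz, 12–5.
Ruiz vs Varga: Ruiz, 9–8.
Pham vs Varga: Pham, 9–8.
Ruiz beats each of Ahmed, Pham, Varga — Ruiz is the Condorcet winner.

Ruiz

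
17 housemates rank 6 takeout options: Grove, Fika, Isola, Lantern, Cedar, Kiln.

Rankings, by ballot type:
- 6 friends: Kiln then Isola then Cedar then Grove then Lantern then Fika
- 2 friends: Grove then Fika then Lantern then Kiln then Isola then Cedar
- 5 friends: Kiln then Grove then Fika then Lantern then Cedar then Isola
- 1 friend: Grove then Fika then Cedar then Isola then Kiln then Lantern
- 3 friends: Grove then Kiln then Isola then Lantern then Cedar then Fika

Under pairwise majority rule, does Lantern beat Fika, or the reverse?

Ballots ranking Lantern above Fika: 6 + 3 = 9.
Ballots ranking Fika above Lantern: 17 − 9 = 8.
Lantern wins the head-to-head 9–8.

Lantern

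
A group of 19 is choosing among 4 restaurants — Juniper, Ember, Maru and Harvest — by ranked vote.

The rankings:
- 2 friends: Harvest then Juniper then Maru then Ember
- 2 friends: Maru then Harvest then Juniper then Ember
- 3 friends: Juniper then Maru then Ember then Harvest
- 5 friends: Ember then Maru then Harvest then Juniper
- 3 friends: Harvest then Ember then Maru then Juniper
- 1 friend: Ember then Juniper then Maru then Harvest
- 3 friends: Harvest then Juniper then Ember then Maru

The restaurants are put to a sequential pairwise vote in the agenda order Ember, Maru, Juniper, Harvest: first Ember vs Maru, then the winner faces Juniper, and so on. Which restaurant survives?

Round 1: Ember vs Maru — 12–7, Ember advances.
Round 2: Ember vs Juniper — 9–10, Juniper advances.
Round 3: Juniper vs Harvest — 4–15, Harvest advances.
The agenda winner is Harvest.

Harvest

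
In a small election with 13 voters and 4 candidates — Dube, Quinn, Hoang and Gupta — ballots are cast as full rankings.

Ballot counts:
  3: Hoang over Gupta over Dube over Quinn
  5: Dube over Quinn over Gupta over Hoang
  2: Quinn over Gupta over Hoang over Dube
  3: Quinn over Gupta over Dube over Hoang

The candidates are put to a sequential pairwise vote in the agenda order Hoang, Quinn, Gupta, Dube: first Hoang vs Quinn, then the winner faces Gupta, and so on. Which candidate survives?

Round 1: Hoang vs Quinn — 3–10, Quinn advances.
Round 2: Quinn vs Gupta — 10–3, Quinn advances.
Round 3: Quinn vs Dube — 5–8, Dube advances.
Dube survives the agenda.

Dube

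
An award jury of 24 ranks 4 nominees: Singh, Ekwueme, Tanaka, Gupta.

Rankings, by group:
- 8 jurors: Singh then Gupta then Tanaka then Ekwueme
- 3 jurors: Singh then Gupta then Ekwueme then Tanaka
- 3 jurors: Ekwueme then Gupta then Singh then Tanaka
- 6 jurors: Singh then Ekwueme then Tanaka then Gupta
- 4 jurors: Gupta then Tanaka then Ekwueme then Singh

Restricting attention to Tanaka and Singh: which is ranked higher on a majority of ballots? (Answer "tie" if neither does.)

Ballots ranking Tanaka above Singh: 4.
Ballots ranking Singh above Tanaka: 24 − 4 = 20.
Singh wins the head-to-head 20–4.

Singh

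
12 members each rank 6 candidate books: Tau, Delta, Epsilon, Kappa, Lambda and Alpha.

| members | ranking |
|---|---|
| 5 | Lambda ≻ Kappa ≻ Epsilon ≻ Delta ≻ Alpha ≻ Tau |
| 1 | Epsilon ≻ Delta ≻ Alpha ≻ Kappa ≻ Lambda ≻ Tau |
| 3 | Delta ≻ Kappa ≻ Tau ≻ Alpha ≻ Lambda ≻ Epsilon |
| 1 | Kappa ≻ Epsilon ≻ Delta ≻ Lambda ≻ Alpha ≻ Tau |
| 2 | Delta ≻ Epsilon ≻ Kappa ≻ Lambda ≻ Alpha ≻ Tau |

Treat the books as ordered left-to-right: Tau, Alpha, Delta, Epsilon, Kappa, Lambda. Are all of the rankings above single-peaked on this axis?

Axis positions: Tau=1, Alpha=2, Delta=3, Epsilon=4, Kappa=5, Lambda=6.
Group 1 (peak Lambda at position 6): ranking walks positions 6-5-4-3-2-1, expanding outward from the peak — single-peaked.
Group 2 (peak Epsilon at position 4): ranking walks positions 4-3-2-5-6-1, expanding outward from the peak — single-peaked.
Group 3: ranking walks positions 3-5-1-2-6-4; Kappa is ranked above Epsilon even though Epsilon lies between Kappa and the peak Delta on the axis — preferences dip and rise again. Not single-peaked.
Group 4 (peak Kappa at position 5): ranking walks positions 5-4-3-6-2-1, expanding outward from the peak — single-peaked.
Group 5 (peak Delta at position 3): ranking walks positions 3-4-5-6-2-1, expanding outward from the peak — single-peaked.
Group 3 violates single-peakedness, so the profile is not single-peaked on this axis.

no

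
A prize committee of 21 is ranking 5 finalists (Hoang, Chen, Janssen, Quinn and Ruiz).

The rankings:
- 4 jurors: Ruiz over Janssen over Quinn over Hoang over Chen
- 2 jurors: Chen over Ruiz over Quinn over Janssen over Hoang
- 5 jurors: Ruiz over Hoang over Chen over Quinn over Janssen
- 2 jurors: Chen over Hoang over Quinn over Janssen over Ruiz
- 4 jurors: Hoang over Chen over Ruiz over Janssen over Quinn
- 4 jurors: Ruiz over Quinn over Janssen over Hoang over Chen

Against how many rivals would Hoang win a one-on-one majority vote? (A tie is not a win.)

3

Hoang against each rival (21 jurors):
Hoang vs Chen: Hoang preferred on 4+5+4+4 = 17 ballots; Hoang wins 17–4.
Hoang vs Janssen: Hoang, 11–10.
Hoang vs Quinn: Hoang, 11–10.
Hoang vs Ruiz: Ruiz wins 15–6.
Hoang beats Chen, Janssen, Quinn; loses to Ruiz — 3 pairwise wins.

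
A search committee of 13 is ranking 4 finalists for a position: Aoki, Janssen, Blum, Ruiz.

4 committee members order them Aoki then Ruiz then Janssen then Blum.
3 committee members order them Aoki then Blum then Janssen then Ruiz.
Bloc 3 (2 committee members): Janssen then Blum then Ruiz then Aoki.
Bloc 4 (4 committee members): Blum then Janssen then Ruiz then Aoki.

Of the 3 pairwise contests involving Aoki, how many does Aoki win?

3

Aoki against each rival (13 committee members):
Aoki vs Janssen: 4+3 = 7 for Aoki, 6 for Janssen — Aoki by 7–6.
Aoki vs Blum: Aoki wins 7–6.
Aoki vs Ruiz: 7 to 6, Aoki.
Aoki beats Janssen, Blum, Ruiz — 3 pairwise wins.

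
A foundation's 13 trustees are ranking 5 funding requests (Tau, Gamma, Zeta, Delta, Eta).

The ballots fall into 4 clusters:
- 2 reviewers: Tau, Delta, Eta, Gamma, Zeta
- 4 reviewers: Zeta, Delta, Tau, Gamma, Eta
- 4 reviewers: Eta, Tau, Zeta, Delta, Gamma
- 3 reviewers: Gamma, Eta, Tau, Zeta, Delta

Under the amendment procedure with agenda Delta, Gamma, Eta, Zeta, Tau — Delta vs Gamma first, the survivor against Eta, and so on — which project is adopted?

Eta

Round 1: Delta vs Gamma — 10–3, Delta advances.
Round 2: Delta vs Eta — 6–7, Eta advances.
Round 3: Eta vs Zeta — 9–4, Eta advances.
Round 4: Eta vs Tau — 7–6, Eta advances.
Eta survives the agenda.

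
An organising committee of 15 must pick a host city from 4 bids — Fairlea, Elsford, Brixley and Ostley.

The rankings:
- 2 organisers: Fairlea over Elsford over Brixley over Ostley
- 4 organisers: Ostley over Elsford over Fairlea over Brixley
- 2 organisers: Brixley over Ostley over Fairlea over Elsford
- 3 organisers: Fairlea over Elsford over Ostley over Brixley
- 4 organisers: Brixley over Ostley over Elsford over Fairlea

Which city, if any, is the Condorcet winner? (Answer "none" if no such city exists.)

none

Check each pair by majority over 15 ballots:
Fairlea vs Elsford: Elsford wins 8–7.
Fairlea vs Brixley: Fairlea, 9–6.
Fairlea–Ostley: Ostley 10–5.
Elsford vs Brixley: Elsford wins 9–6.
Elsford vs Ostley: Ostley, 10–5.
Brixley–Ostley: Brixley 8–7.
No city is unbeaten: Fairlea loses to Elsford; Elsford loses to Ostley; Brixley loses to Fairlea; Ostley loses to Brixley. In particular Fairlea → Brixley → Ostley → Fairlea is a majority cycle — no Condorcet winner exists.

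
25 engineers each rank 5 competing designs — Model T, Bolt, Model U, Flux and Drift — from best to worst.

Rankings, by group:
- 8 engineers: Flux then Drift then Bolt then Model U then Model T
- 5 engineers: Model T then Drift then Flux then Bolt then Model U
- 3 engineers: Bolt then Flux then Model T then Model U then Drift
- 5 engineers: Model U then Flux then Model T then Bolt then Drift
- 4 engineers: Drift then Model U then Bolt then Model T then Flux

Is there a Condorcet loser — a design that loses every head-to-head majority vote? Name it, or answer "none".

Head-to-head results (25 engineers):
Model T–Bolt: Bolt 15–10.
Model T–Model U: Model U 17–8.
Model T vs Flux: Flux, 16–9.
Model T vs Drift: Model T preferred on 5+3+5 = 13 ballots; Model T wins 13–12.
Bolt–Model U: Bolt 16–9.
Bolt vs Flux: Bolt preferred on 3+4 = 7 ballots; Flux wins 18–7.
Bolt vs Drift: 8 to 17, Drift.
Model U vs Flux: 9 to 16, Flux.
Model U vs Drift: Drift wins 17–8.
Flux vs Drift: Flux wins 16–9.
Each design has at least one pairwise win (Model T beats Drift; Bolt beats Model T; Model U beats Model T; Flux beats Model T; Drift beats Bolt) — no Condorcet loser.

none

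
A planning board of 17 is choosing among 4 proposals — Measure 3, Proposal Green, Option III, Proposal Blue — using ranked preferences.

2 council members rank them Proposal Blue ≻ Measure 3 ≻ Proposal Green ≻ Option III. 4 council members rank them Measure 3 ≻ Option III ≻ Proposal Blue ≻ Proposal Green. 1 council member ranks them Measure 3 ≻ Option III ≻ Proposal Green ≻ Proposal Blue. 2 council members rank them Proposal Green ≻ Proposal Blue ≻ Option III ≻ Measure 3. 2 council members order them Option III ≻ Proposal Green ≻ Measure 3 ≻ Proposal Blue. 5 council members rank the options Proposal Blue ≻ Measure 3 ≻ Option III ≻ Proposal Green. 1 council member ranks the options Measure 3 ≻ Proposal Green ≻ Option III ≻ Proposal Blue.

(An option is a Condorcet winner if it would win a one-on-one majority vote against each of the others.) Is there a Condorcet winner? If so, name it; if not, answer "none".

Head-to-head results (17 council members):
Measure 3 vs Proposal Green: Measure 3 wins 13–4.
Measure 3–Option III: Measure 3 13–4.
Measure 3 vs Proposal Blue: Proposal Blue, 9–8.
Proposal Green vs Option III: Option III wins 12–5.
Proposal Green vs Proposal Blue: Proposal Green preferred on 1+2+2+1 = 6 ballots; Proposal Blue wins 11–6.
Option III vs Proposal Blue: Option III preferred on 4+1+2+1 = 8 ballots; Proposal Blue wins 9–8.
Proposal Blue beats each of Measure 3, Proposal Green, Option III — Proposal Blue is the Condorcet winner.

Proposal Blue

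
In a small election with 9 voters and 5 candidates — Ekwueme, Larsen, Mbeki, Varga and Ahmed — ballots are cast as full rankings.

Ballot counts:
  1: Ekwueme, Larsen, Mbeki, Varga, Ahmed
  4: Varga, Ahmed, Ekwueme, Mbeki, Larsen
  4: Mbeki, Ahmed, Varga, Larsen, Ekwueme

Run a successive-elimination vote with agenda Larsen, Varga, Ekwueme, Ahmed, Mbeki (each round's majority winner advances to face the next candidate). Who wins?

Round 1: Larsen vs Varga — 1–8, Varga advances.
Round 2: Varga vs Ekwueme — 8–1, Varga advances.
Round 3: Varga vs Ahmed — 5–4, Varga advances.
Round 4: Varga vs Mbeki — 4–5, Mbeki advances.
Mbeki survives the agenda.

Mbeki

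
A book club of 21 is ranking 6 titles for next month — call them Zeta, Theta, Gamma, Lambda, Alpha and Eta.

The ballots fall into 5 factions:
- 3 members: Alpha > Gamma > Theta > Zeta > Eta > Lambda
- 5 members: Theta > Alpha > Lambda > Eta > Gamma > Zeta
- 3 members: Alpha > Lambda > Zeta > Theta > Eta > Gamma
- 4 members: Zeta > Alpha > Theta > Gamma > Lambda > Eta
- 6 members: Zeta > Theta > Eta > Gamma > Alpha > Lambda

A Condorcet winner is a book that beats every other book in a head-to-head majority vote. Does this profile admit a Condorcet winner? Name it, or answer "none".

none

Check each pair by majority over 21 ballots:
Zeta vs Theta: 13 to 8, Zeta.
Zeta vs Gamma: Zeta is ranked higher on 3+4+6 = 13 ballots, Gamma on 8. Zeta wins 13–8.
Zeta vs Lambda: 3+4+6 = 13 for Zeta, 8 for Lambda — Zeta by 13–8.
Zeta vs Alpha: 10 to 11, Alpha.
Zeta vs Eta: Zeta is ranked higher on 3+3+4+6 = 16 ballots, Eta on 5. Zeta wins 16–5.
Theta vs Gamma: 5+3+4+6 = 18 for Theta, 3 for Gamma — Theta by 18–3.
Theta vs Lambda: 3+5+4+6 = 18 for Theta, 3 for Lambda — Theta by 18–3.
Theta vs Alpha: Theta preferred on 5+6 = 11 ballots; Theta wins 11–10.
Theta vs Eta: 21 to 0, Theta.
Gamma vs Lambda: 3+4+6 = 13 for Gamma, 8 for Lambda — Gamma by 13–8.
Gamma vs Alpha: Gamma is ranked higher on 6 ballots, Alpha on 15. Alpha wins 15–6.
Gamma vs Eta: Gamma preferred on 3+4 = 7 ballots; Eta wins 14–7.
Lambda vs Alpha: Lambda preferred on 0 ballots; Alpha wins 21–0.
Lambda vs Eta: 5+3+4 = 12 for Lambda, 9 for Eta — Lambda by 12–9.
Alpha vs Eta: 15 to 6, Alpha.
No book is unbeaten: Zeta loses to Alpha; Theta loses to Zeta; Gamma loses to Zeta; Lambda loses to Zeta; Alpha loses to Theta; Eta loses to Zeta. In particular Zeta beats Theta beats Alpha beats Zeta is a majority cycle — no Condorcet winner exists.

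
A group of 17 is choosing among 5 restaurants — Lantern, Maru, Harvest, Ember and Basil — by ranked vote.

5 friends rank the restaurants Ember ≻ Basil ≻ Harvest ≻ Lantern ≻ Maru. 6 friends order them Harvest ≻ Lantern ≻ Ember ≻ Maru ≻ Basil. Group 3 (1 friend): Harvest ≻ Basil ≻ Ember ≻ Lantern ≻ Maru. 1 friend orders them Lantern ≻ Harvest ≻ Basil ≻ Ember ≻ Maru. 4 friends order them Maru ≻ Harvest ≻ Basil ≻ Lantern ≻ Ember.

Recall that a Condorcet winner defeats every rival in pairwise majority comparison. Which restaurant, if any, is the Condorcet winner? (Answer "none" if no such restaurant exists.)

Pairwise majorities:
Lantern vs Maru: Lantern preferred on 5+6+1+1 = 13 ballots; Lantern wins 13–4.
Lantern vs Harvest: 1 for Lantern, 16 for Harvest — Harvest by 16–1.
Lantern vs Ember: Lantern preferred on 6+1+4 = 11 ballots; Lantern wins 11–6.
Lantern vs Basil: 6+1 = 7 for Lantern, 10 for Basil — Basil by 10–7.
Maru vs Harvest: Maru is ranked higher on 4 ballots, Harvest on 13. Harvest wins 13–4.
Maru vs Ember: Maru is ranked higher on 4 ballots, Ember on 13. Ember wins 13–4.
Maru vs Basil: 6+4 = 10 for Maru, 7 for Basil — Maru by 10–7.
Harvest vs Ember: 12 to 5, Harvest.
Harvest vs Basil: 12 to 5, Harvest.
Ember vs Basil: Ember is ranked higher on 5+6 = 11 ballots, Basil on 6. Ember wins 11–6.
Harvest defeats every rival head-to-head and is the Condorcet winner.

Harvest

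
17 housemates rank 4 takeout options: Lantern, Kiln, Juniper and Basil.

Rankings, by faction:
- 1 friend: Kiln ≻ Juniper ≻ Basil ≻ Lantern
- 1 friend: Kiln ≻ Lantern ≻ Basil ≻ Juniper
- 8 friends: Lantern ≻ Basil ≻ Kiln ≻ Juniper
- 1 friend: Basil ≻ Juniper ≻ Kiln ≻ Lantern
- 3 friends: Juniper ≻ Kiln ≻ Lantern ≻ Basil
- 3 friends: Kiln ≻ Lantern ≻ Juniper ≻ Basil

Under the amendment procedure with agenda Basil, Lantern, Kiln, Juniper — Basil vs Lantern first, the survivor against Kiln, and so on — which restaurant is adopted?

Kiln

Round 1: Basil vs Lantern — 2–15, Lantern advances.
Round 2: Lantern vs Kiln — 8–9, Kiln advances.
Round 3: Kiln vs Juniper — 13–4, Kiln advances.
Kiln survives the agenda.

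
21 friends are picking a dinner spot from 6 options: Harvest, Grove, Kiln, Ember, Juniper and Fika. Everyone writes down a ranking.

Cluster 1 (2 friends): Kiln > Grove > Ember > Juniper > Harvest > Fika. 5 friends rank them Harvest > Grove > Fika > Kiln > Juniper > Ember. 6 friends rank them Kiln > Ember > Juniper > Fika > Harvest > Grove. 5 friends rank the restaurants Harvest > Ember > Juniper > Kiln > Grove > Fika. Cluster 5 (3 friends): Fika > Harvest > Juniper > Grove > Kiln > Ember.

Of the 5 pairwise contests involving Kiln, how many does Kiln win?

4

Kiln against each rival (21 friends):
Kiln vs Harvest: 8 to 13, Harvest.
Kiln vs Grove: Kiln is ranked higher on 2+6+5 = 13 ballots, Grove on 8. Kiln wins 13–8.
Kiln vs Ember: Kiln is ranked higher on 2+5+6+3 = 16 ballots, Ember on 5. Kiln wins 16–5.
Kiln vs Juniper: Kiln is ranked higher on 2+5+6 = 13 ballots, Juniper on 8. Kiln wins 13–8.
Kiln vs Fika: 13 to 8, Kiln.
Kiln beats Grove, Ember, Juniper, Fika; loses to Harvest — 4 pairwise wins.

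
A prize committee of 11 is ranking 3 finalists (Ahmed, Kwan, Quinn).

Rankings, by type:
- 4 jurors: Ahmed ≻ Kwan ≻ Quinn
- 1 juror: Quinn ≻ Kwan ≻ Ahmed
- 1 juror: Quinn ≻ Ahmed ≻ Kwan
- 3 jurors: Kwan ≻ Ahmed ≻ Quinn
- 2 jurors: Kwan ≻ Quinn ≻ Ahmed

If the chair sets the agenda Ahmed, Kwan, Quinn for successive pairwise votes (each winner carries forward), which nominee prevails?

Kwan

Round 1: Ahmed vs Kwan — 5–6, Kwan advances.
Round 2: Kwan vs Quinn — 9–2, Kwan advances.
Kwan survives the agenda.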